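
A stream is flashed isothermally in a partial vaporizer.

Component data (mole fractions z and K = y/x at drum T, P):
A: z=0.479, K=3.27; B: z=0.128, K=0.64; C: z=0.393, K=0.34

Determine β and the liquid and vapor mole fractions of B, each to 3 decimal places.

β = 0.570, x_B = 0.161, y_B = 0.103

Let β = V/F and solve Σ zᵢ(Kᵢ−1)/(1+β(Kᵢ−1)) = 0.
Feasibility: ΣzᵢKᵢ = 1.782, Σzᵢ/Kᵢ = 1.502 — both > 1, two phases present.
Iterate (Newton) starting at β = 0.5:
  β = 0.500: g = 0.0660, g' = -0.948 → β = 0.570
Converged at β = 0.570.
Compositions from xᵢ = zᵢ/(1+β(Kᵢ−1)), yᵢ = Kᵢxᵢ:
  A: x = 0.209, y = 0.683
  B: x = 0.161, y = 0.103
  C: x = 0.630, y = 0.214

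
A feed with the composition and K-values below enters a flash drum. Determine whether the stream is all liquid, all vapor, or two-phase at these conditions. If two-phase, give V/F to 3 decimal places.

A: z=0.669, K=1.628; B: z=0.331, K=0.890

ΣzᵢKᵢ = 1.384; Σzᵢ/Kᵢ = 0.783.
Since Σzᵢ/Kᵢ < 1 the mixture is above its dew point — single vapor phase.

all vapor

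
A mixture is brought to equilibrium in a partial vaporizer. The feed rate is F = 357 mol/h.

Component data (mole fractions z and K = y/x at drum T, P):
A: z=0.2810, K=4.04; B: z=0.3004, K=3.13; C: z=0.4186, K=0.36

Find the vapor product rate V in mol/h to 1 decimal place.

V = 265.0 mol/h

Rachford–Rice: g(ψ) = Σ zᵢ(Kᵢ−1)/(1+ψ(Kᵢ−1)) = 0.
Check two-phase: ΣzᵢKᵢ = 2.2262 > 1 and Σzᵢ/Kᵢ = 1.3283 > 1, so g(0) = 1.2262 > 0 and g(1) = -0.3283 < 0.
Newton–Raphson from ψ = 0.5:
  ψ = 0.5000: g = 0.25486, g' = -1.0993 → ψ = 0.7318
  ψ = 0.7318: g = 0.01103, g' = -1.0645 → ψ = 0.7422
Converged at ψ = 0.7422.
Then V = ψ·F = 0.7422·357 = 265.0 mol/h and L = F − V = 92.0 mol/h.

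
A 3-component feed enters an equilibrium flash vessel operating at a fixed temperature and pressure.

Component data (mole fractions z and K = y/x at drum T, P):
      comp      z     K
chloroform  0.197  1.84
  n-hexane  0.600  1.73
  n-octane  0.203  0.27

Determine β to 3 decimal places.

β = 0.823

Let β = V/F and solve Σ zᵢ(Kᵢ−1)/(1+β(Kᵢ−1)) = 0.
g(0) = ΣzᵢKᵢ − 1 = 0.455 and g(1) = 1 − Σzᵢ/Kᵢ = -0.206, so a root lies in (0, 1).
Newton iteration, β⁰ = 0.5:
  β = 0.500: g = 0.2040, g' = -0.509 → β = 0.901
  β = 0.901: g = -0.0746, g' = -1.085 → β = 0.832
  β = 0.832: g = -0.0078, g' = -0.874 → β = 0.823
Converged at β = 0.823.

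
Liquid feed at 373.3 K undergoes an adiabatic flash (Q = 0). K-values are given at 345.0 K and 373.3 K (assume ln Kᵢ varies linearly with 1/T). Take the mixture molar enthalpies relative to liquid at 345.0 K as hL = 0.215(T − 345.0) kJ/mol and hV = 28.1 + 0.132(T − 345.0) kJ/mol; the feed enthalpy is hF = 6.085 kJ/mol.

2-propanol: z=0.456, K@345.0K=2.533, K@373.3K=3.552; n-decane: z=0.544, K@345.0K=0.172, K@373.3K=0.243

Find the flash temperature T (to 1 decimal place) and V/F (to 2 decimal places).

T = 346.3 K, V/F = 0.21

Adiabatic flash: solve Rachford–Rice at each trial T, then check hF = ψ·hV(T) + (1−ψ)·hL(T).
  T = 345.0 K: K = (2.533, 0.172), RR gives ψ = 0.196, H_out = 5.504 kJ/mol
  T = 373.3 K: K = (3.552, 0.243), RR gives ψ = 0.389, H_out = 16.107 kJ/mol
  T = 359.1 K: K = (3.018, 0.206), RR gives ψ = 0.304, H_out = 11.231 kJ/mol
  T = 352.1 K: K = (2.771, 0.189), RR gives ψ = 0.255, H_out = 8.538 kJ/mol
  T = 348.6 K: K = (2.652, 0.180), RR gives ψ = 0.227, H_out = 7.087 kJ/mol
  T = 346.8 K: K = (2.592, 0.176), RR gives ψ = 0.212, H_out = 6.308 kJ/mol
Linear interpolation between T = 345.0 (H_out = 5.504) and T = 346.8 (H_out = 6.308) on hF = 6.085 gives T ≈ 346.3 K, at which ψ = 0.21.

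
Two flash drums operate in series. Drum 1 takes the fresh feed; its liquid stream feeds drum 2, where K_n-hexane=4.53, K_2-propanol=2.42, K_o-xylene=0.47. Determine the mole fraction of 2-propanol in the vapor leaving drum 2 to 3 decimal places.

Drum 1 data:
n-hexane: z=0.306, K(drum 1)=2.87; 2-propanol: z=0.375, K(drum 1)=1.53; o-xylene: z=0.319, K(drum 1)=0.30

Drum 1:
Material balance + equilibrium reduce to Σ zᵢ(Kᵢ−1)/(1+ψ₁(Kᵢ−1)) = 0.
g(0) = ΣzᵢKᵢ − 1 = 0.548 and g(1) = 1 − Σzᵢ/Kᵢ = -0.415, so a root lies in (0, 1).
Newton–Raphson from ψ₁ = 0.39:
  ψ₁ = 0.390: g = 0.1884, g' = -0.726 → ψ₁ = 0.650
  ψ₁ = 0.650: g = -0.0033, g' = -0.802 → ψ₁ = 0.645
Converged at ψ₁ = 0.645.
Drum-1 compositions:
  n-hexane: x = 0.139, y = 0.398
  2-propanol: x = 0.279, y = 0.428
  o-xylene: x = 0.582, y = 0.175
Drum-2 feed = drum-1 liquid: z₂ = (0.1386, 0.2794, 0.5819).
Drum 2:
Newton–Raphson from ψ₂ = 0.42:
  ψ₂ = 0.420: g = 0.0489, g' = -0.772 → ψ₂ = 0.483
  ψ₂ = 0.483: g = 0.0014, g' = -0.729 → ψ₂ = 0.485
Converged at ψ₂ = 0.485.
  n-hexane: x = 0.051, y = 0.231
  2-propanol: x = 0.165, y = 0.400
  o-xylene: x = 0.783, y = 0.368

y_2-propanol (drum 2) = 0.400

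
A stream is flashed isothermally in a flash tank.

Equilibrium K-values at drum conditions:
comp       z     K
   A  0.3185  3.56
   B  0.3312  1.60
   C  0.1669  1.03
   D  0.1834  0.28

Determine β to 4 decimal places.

β = 0.9055

Rachford–Rice: g(β) = Σ zᵢ(Kᵢ−1)/(1+β(Kᵢ−1)) = 0.
Check two-phase: ΣzᵢKᵢ = 1.8870 > 1 and Σzᵢ/Kᵢ = 1.1135 > 1, so g(0) = 0.8870 > 0 and g(1) = -0.1135 < 0.
Iterate (Newton) starting at β = 0.5:
  β = 0.5000: g = 0.30908, g' = -0.7043 → β = 0.9388
  β = 0.9388: g = -0.03594, g' = -1.1346 → β = 0.9071
  β = 0.9071: g = -0.00173, g' = -1.0295 → β = 0.9055
Converged at β = 0.9055.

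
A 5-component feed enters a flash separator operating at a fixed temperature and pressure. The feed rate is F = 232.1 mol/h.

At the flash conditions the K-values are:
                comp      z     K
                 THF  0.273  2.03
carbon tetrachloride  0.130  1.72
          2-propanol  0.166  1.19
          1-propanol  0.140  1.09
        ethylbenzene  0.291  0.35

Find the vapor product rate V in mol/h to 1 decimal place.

Material balance + equilibrium reduce to Σ zᵢ(Kᵢ−1)/(1+β(Kᵢ−1)) = 0.
g(0) = ΣzᵢKᵢ − 1 = 0.230 and g(1) = 1 − Σzᵢ/Kᵢ = -0.309, so a root lies in (0, 1).
Newton iteration, β⁰ = 0.54:
  β = 0.540: g = -0.0027, g' = -0.452 → β = 0.534
Converged at β = 0.534.
Then V = β·F = 0.5339·232.1 = 123.9 mol/h and L = F − V = 108.2 mol/h.

V = 123.9 mol/h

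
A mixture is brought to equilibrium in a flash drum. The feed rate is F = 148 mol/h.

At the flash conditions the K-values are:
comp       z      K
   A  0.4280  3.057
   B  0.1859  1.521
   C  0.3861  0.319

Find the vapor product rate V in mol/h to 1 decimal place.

Material balance + equilibrium reduce to Σ zᵢ(Kᵢ−1)/(1+V/F(Kᵢ−1)) = 0.
g(0) = ΣzᵢKᵢ − 1 = 0.7143 and g(1) = 1 − Σzᵢ/Kᵢ = -0.4726, so a root lies in (0, 1).
Newton–Raphson from V/F = 0.32:
  V/F = 0.3200: g = 0.27774, g' = -0.9884 → V/F = 0.6010
  V/F = 0.6010: g = 0.02235, g' = -0.9045 → V/F = 0.6257
  V/F = 0.6257: g = -0.00017, g' = -0.9186 → V/F = 0.6255
Converged at V/F = 0.6255.
Then V = V/F·F = 0.6255·148 = 92.6 mol/h and L = F − V = 55.4 mol/h.

V = 92.6 mol/h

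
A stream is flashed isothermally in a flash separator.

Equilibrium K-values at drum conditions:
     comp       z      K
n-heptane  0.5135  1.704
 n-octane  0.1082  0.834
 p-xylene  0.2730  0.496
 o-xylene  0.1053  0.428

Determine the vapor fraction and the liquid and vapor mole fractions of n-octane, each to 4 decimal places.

Iterate (Newton) starting at ψ = 0.5:
  ψ = 0.5000: g = -0.02051, g' = -0.3343 → ψ = 0.4387
  ψ = 0.4387: g = -0.00022, g' = -0.3277 → ψ = 0.4380
Converged at ψ = 0.4380.
Compositions from xᵢ = zᵢ/(1+ψ(Kᵢ−1)), yᵢ = Kᵢxᵢ:
  n-heptane: x = 0.3925, y = 0.6688
  n-octane: x = 0.1167, y = 0.0973
  p-xylene: x = 0.3503, y = 0.1738
  o-xylene: x = 0.1405, y = 0.0601

ψ = 0.4380, x_n-octane = 0.1167, y_n-octane = 0.0973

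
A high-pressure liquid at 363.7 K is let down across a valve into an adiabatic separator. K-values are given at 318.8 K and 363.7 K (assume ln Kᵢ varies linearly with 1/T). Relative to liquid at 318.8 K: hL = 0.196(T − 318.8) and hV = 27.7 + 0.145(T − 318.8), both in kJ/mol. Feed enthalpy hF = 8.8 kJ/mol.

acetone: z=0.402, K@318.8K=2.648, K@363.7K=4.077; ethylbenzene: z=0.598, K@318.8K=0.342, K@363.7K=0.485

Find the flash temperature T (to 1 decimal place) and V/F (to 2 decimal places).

T = 323.3 K, V/F = 0.29

Adiabatic flash: solve Rachford–Rice at each trial T, then check hF = ψ·hV(T) + (1−ψ)·hL(T).
  T = 318.8 K: K = (2.648, 0.342), RR gives ψ = 0.248, H_out = 6.872 kJ/mol
  T = 363.7 K: K = (4.077, 0.485), RR gives ψ = 0.586, H_out = 23.697 kJ/mol
  T = 341.2 K: K = (3.331, 0.412), RR gives ψ = 0.427, H_out = 15.729 kJ/mol
  T = 330.0 K: K = (2.982, 0.376), RR gives ψ = 0.343, H_out = 11.499 kJ/mol
  T = 324.4 K: K = (2.813, 0.359), RR gives ψ = 0.297, H_out = 9.250 kJ/mol
  T = 321.6 K: K = (2.730, 0.351), RR gives ψ = 0.273, H_out = 8.079 kJ/mol
  T = 323.0 K: K = (2.771, 0.355), RR gives ψ = 0.285, H_out = 8.669 kJ/mol
Linear interpolation between T = 323.0 (H_out = 8.669) and T = 324.4 (H_out = 9.250) on hF = 8.8 gives T ≈ 323.3 K, at which ψ = 0.29.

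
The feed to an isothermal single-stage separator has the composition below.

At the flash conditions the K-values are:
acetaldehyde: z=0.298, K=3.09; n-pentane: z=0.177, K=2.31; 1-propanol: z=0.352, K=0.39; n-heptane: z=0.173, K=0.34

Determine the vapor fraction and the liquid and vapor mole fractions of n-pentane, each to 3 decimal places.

ψ = 0.460, x_n-pentane = 0.110, y_n-pentane = 0.255

Newton iteration, ψ⁰ = 0.5:
  ψ = 0.500: g = -0.0347, g' = -0.861 → ψ = 0.460
Converged at ψ = 0.460.
Compositions from xᵢ = zᵢ/(1+ψ(Kᵢ−1)), yᵢ = Kᵢxᵢ:
  acetaldehyde: x = 0.152, y = 0.470
  n-pentane: x = 0.110, y = 0.255
  1-propanol: x = 0.489, y = 0.191
  n-heptane: x = 0.248, y = 0.084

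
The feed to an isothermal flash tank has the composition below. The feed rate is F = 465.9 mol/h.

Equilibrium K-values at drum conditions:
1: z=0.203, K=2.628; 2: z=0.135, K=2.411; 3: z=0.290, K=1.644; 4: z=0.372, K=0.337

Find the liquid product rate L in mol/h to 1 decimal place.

L = 189.2 mol/h

Newton iteration, V/F⁰ = 0.5:
  V/F = 0.500: g = 0.0662, g' = -0.691 → V/F = 0.596
  V/F = 0.596: g = -0.0015, g' = -0.728 → V/F = 0.594
Converged at V/F = 0.594.
Then V = V/F·F = 0.5938·465.9 = 276.7 mol/h and L = F − V = 189.2 mol/h.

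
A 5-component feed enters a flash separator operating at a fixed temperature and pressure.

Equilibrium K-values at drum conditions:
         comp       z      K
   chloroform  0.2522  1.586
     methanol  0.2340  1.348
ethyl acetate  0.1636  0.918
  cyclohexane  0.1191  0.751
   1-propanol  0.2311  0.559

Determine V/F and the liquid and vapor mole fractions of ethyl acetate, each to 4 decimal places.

Rachford–Rice: g(V/F) = Σ zᵢ(Kᵢ−1)/(1+V/F(Kᵢ−1)) = 0.
Check two-phase: ΣzᵢKᵢ = 1.0842 > 1 and Σzᵢ/Kᵢ = 1.0828 > 1, so g(0) = 0.0842 > 0 and g(1) = -0.0828 < 0.
Newton–Raphson from V/F = 0.5:
  V/F = 0.5000: g = 0.00506, g' = -0.1572 → V/F = 0.5322
  V/F = 0.5322: g = -0.00002, g' = -0.1582 → V/F = 0.5321
Converged at V/F = 0.5321.
Compositions from xᵢ = zᵢ/(1+V/F(Kᵢ−1)), yᵢ = Kᵢxᵢ:
  chloroform: x = 0.1923, y = 0.3049
  methanol: x = 0.1974, y = 0.2662
  ethyl acetate: x = 0.1711, y = 0.1570
  cyclohexane: x = 0.1373, y = 0.1031
  1-propanol: x = 0.3019, y = 0.1688

V/F = 0.5321, x_ethyl acetate = 0.1711, y_ethyl acetate = 0.1570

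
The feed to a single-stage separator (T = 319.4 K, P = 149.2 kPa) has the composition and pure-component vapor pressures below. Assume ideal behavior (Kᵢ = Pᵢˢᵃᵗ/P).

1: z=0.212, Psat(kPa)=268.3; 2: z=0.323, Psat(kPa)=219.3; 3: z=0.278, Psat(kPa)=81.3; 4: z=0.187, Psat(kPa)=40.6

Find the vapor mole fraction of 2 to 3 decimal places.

y_2 = 0.441

Raoult's law: Kᵢ = Pᵢˢᵃᵗ/P = Pᵢˢᵃᵗ/149.2.
  K_1 = 268.3/149.2 = 1.79826, K_2 = 219.3/149.2 = 1.46984, K_3 = 81.3/149.2 = 0.54491, K_4 = 40.6/149.2 = 0.27212
Rachford–Rice: g(V/F) = Σ zᵢ(Kᵢ−1)/(1+V/F(Kᵢ−1)) = 0.
g(0) = ΣzᵢKᵢ − 1 = 0.058 and g(1) = 1 − Σzᵢ/Kᵢ = -0.535, so a root lies in (0, 1).
Newton iteration, V/F⁰ = 0.67:
  V/F = 0.670: g = -0.2220, g' = -0.595 → V/F = 0.297
  V/F = 0.297: g = -0.0500, g' = -0.381 → V/F = 0.166
  V/F = 0.166: g = -0.0015, g' = -0.362 → V/F = 0.162
Converged at V/F = 0.162.
Compositions from xᵢ = zᵢ/(1+V/F(Kᵢ−1)), yᵢ = Kᵢxᵢ:
  1: x = 0.188, y = 0.338
  2: x = 0.300, y = 0.441
  3: x = 0.300, y = 0.164
  4: x = 0.212, y = 0.058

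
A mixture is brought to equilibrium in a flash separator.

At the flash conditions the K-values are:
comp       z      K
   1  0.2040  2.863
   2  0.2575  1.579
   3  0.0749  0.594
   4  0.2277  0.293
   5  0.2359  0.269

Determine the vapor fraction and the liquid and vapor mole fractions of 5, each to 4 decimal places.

Rachford–Rice: g(ψ) = Σ zᵢ(Kᵢ−1)/(1+ψ(Kᵢ−1)) = 0.
Feasibility: ΣzᵢKᵢ = 1.1653, Σzᵢ/Kᵢ = 2.0145 — both > 1, two phases present.
Iterate (Newton) starting at ψ = 0.5:
  ψ = 0.5000: g = -0.24656, g' = -0.8466 → ψ = 0.2088
  ψ = 0.2088: g = -0.01893, g' = -0.7827 → ψ = 0.1846
  ψ = 0.1846: g = 0.00015, g' = -0.7959 → ψ = 0.1848
Converged at ψ = 0.1848.
Compositions from xᵢ = zᵢ/(1+ψ(Kᵢ−1)), yᵢ = Kᵢxᵢ:
  1: x = 0.1518, y = 0.4345
  2: x = 0.2326, y = 0.3673
  3: x = 0.0810, y = 0.0481
  4: x = 0.2619, y = 0.0767
  5: x = 0.2727, y = 0.0734

ψ = 0.1848, x_5 = 0.2727, y_5 = 0.0734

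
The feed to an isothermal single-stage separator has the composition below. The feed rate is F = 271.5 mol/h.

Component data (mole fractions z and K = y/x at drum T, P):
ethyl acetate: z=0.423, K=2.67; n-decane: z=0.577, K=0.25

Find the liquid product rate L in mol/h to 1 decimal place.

L = 212.2 mol/h

Material balance + equilibrium reduce to Σ zᵢ(Kᵢ−1)/(1+β(Kᵢ−1)) = 0.
g(0) = ΣzᵢKᵢ − 1 = 0.274 and g(1) = 1 − Σzᵢ/Kᵢ = -1.466, so a root lies in (0, 1).
Binary case is linear: z₁(K₁−1)(1+β(K₂−1)) + z₂(K₂−1)(1+β(K₁−1)) = 0
⇒ β = [z₁(K₁−1)+z₂(K₂−1)] / [−(K₁−1)(K₂−1)] = 0.2737/1.2525 = 0.218
Then V = β·F = 0.2185·271.5 = 59.3 mol/h and L = F − V = 212.2 mol/h.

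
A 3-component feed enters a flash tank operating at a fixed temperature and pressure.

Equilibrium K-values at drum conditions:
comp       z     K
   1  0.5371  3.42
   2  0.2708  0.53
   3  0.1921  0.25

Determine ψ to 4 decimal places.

Rachford–Rice: g(ψ) = Σ zᵢ(Kᵢ−1)/(1+ψ(Kᵢ−1)) = 0.
Feasibility: ΣzᵢKᵢ = 2.0284, Σzᵢ/Kᵢ = 1.4364 — both > 1, two phases present.
Iterate (Newton) starting at ψ = 0.5:
  ψ = 0.5000: g = 0.19124, g' = -1.0229 → ψ = 0.6870
  ψ = 0.6870: g = 0.00302, g' = -1.0340 → ψ = 0.6899
Converged at ψ = 0.6899.

ψ = 0.6899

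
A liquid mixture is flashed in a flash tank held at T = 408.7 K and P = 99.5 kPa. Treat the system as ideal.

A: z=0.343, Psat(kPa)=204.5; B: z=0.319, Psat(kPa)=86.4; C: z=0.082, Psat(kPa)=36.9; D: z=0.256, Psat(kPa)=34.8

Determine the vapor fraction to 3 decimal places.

ψ = 0.212

Raoult's law: Kᵢ = Pᵢˢᵃᵗ/P = Pᵢˢᵃᵗ/99.5.
  K_A = 204.5/99.5 = 2.05528, K_B = 86.4/99.5 = 0.86834, K_C = 36.9/99.5 = 0.37085, K_D = 34.8/99.5 = 0.34975
Let ψ = V/F and solve Σ zᵢ(Kᵢ−1)/(1+ψ(Kᵢ−1)) = 0.
g(0) = ΣzᵢKᵢ − 1 = 0.102 and g(1) = 1 − Σzᵢ/Kᵢ = -0.487, so a root lies in (0, 1).
Newton–Raphson from ψ = 0.5:
  ψ = 0.500: g = -0.1299, g' = -0.477 → ψ = 0.227
  ψ = 0.227: g = -0.0070, g' = -0.448 → ψ = 0.212
Converged at ψ = 0.212.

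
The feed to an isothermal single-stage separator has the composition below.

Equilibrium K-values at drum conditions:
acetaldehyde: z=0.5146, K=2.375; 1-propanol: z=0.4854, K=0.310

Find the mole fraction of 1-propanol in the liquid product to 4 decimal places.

x_1-propanol = 0.6659

Rachford–Rice: g(ψ) = Σ zᵢ(Kᵢ−1)/(1+ψ(Kᵢ−1)) = 0.
Check two-phase: ΣzᵢKᵢ = 1.3726 > 1 and Σzᵢ/Kᵢ = 1.7825 > 1, so g(0) = 0.3726 > 0 and g(1) = -0.7825 < 0.
Binary case is linear: z₁(K₁−1)(1+ψ(K₂−1)) + z₂(K₂−1)(1+ψ(K₁−1)) = 0
⇒ ψ = [z₁(K₁−1)+z₂(K₂−1)] / [−(K₁−1)(K₂−1)] = 0.37265/0.94875 = 0.3928
Compositions from xᵢ = zᵢ/(1+ψ(Kᵢ−1)), yᵢ = Kᵢxᵢ:
  acetaldehyde: x = 0.3341, y = 0.7936
  1-propanol: x = 0.6659, y = 0.2064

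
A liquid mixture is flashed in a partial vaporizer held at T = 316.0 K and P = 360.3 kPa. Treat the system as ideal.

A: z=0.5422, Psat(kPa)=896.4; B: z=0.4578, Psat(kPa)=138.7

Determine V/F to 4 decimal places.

Raoult's law: Kᵢ = Pᵢˢᵃᵗ/P = Pᵢˢᵃᵗ/360.3.
  K_A = 896.4/360.3 = 2.487927, K_B = 138.7/360.3 = 0.384957
Rachford–Rice: g(V/F) = Σ zᵢ(Kᵢ−1)/(1+V/F(Kᵢ−1)) = 0.
Check two-phase: ΣzᵢKᵢ = 1.5252 > 1 and Σzᵢ/Kᵢ = 1.4072 > 1, so g(0) = 0.5252 > 0 and g(1) = -0.4072 < 0.
Binary case is linear: z₁(K₁−1)(1+V/F(K₂−1)) + z₂(K₂−1)(1+V/F(K₁−1)) = 0
⇒ V/F = [z₁(K₁−1)+z₂(K₂−1)] / [−(K₁−1)(K₂−1)] = 0.52519/0.91514 = 0.5739

V/F = 0.5739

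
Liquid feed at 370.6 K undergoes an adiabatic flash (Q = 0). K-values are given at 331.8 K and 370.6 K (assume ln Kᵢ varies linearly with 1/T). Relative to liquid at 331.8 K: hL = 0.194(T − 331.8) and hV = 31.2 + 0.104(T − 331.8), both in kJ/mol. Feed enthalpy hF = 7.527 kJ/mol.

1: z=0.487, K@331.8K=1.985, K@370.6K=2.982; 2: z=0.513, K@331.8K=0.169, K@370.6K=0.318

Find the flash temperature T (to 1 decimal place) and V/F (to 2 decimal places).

Adiabatic flash: solve Rachford–Rice at each trial T, then check hF = ψ·hV(T) + (1−ψ)·hL(T).
  T = 331.8 K: K = (1.985, 0.169), RR gives ψ = 0.065, H_out = 2.035 kJ/mol
  T = 370.6 K: K = (2.982, 0.318), RR gives ψ = 0.455, H_out = 20.141 kJ/mol
  T = 351.2 K: K = (2.460, 0.236), RR gives ψ = 0.286, H_out = 12.190 kJ/mol
  T = 341.5 K: K = (2.217, 0.201), RR gives ψ = 0.188, H_out = 7.571 kJ/mol
  T = 336.6 K: K = (2.098, 0.184), RR gives ψ = 0.130, H_out = 4.925 kJ/mol
  T = 339.1 K: K = (2.158, 0.192), RR gives ψ = 0.160, H_out = 6.308 kJ/mol
Linear interpolation between T = 339.1 (H_out = 6.308) and T = 341.5 (H_out = 7.571) on hF = 7.527 gives T ≈ 341.4 K, at which ψ = 0.19.

T = 341.4 K, V/F = 0.19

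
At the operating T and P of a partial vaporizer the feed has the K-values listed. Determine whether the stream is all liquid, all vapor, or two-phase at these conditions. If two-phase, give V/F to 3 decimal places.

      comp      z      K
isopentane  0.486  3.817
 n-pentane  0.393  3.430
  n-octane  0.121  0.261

ΣzᵢKᵢ = 3.235; Σzᵢ/Kᵢ = 0.706.
Since Σzᵢ/Kᵢ < 1 the mixture is above its dew point — single vapor phase.

all vapor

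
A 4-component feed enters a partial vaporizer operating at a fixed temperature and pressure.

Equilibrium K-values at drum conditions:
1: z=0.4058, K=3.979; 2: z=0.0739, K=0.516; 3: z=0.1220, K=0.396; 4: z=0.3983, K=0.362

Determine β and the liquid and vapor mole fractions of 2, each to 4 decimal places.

Iterate (Newton) starting at β = 0.5:
  β = 0.5000: g = -0.04032, g' = -1.0521 → β = 0.4617
  β = 0.4617: g = 0.00047, g' = -1.0783 → β = 0.4621
Converged at β = 0.4621.
Compositions from xᵢ = zᵢ/(1+β(Kᵢ−1)), yᵢ = Kᵢxᵢ:
  1: x = 0.1707, y = 0.6794
  2: x = 0.0952, y = 0.0491
  3: x = 0.1692, y = 0.0670
  4: x = 0.5648, y = 0.2045

β = 0.4621, x_2 = 0.0952, y_2 = 0.0491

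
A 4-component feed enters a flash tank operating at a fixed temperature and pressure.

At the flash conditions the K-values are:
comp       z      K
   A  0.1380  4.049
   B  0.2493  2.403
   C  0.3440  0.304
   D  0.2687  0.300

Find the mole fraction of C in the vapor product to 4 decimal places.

y_C = 0.1247

Rachford–Rice: g(ψ) = Σ zᵢ(Kᵢ−1)/(1+ψ(Kᵢ−1)) = 0.
Feasibility: ΣzᵢKᵢ = 1.3430, Σzᵢ/Kᵢ = 2.1651 — both > 1, two phases present.
Iterate (Newton) starting at ψ = 0.61:
  ψ = 0.6100: g = -0.40873, g' = -1.2036 → ψ = 0.2704
  ψ = 0.2704: g = -0.04274, g' = -1.0965 → ψ = 0.2314
  ψ = 0.2314: g = 0.00089, g' = -1.1449 → ψ = 0.2322
Converged at ψ = 0.2322.
Compositions from xᵢ = zᵢ/(1+ψ(Kᵢ−1)), yᵢ = Kᵢxᵢ:
  A: x = 0.0808, y = 0.3271
  B: x = 0.1880, y = 0.4519
  C: x = 0.4103, y = 0.1247
  D: x = 0.3209, y = 0.0963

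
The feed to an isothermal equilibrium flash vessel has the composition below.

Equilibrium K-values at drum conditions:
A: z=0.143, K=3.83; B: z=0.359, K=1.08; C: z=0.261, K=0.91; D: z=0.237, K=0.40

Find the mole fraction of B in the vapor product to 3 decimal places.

Material balance + equilibrium reduce to Σ zᵢ(Kᵢ−1)/(1+ψ(Kᵢ−1)) = 0.
Check two-phase: ΣzᵢKᵢ = 1.268 > 1 and Σzᵢ/Kᵢ = 1.249 > 1, so g(0) = 0.268 > 0 and g(1) = -0.249 < 0.
Iterate (Newton) starting at ψ = 0.53:
  ψ = 0.530: g = -0.0437, g' = -0.371 → ψ = 0.412
  ψ = 0.412: g = 0.0013, g' = -0.399 → ψ = 0.415
Converged at ψ = 0.415.
Compositions from xᵢ = zᵢ/(1+ψ(Kᵢ−1)), yᵢ = Kᵢxᵢ:
  A: x = 0.066, y = 0.252
  B: x = 0.347, y = 0.375
  C: x = 0.271, y = 0.247
  D: x = 0.316, y = 0.126

y_B = 0.375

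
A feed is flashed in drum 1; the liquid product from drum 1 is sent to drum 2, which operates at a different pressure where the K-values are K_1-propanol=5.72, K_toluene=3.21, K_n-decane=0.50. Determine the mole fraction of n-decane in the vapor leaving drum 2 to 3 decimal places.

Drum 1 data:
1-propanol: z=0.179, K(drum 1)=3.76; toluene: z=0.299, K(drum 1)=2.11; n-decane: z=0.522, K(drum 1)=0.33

Drum 1:
Newton–Raphson from ψ₁ = 0.5:
  ψ₁ = 0.500: g = -0.1049, g' = -0.923 → ψ₁ = 0.386
Converged at ψ₁ = 0.386.
Drum-1 compositions:
  1-propanol: x = 0.087, y = 0.326
  toluene: x = 0.209, y = 0.442
  n-decane: x = 0.704, y = 0.232
Drum-2 feed = drum-1 liquid: z₂ = (0.0867, 0.2094, 0.7040).
Drum 2:
Let ψ₂ = V/F and solve Σ zᵢ(Kᵢ−1)/(1+ψ₂(Kᵢ−1)) = 0.
g(0) = ΣzᵢKᵢ − 1 = 0.520 and g(1) = 1 − Σzᵢ/Kᵢ = -0.488, so a root lies in (0, 1).
Newton–Raphson from ψ₂ = 0.52:
  ψ₂ = 0.520: g = -0.1419, g' = -0.705 → ψ₂ = 0.319
  ψ₂ = 0.319: g = 0.0163, g' = -0.909 → ψ₂ = 0.336
  ψ₂ = 0.336: g = 0.0003, g' = -0.879 → ψ₂ = 0.337
Converged at ψ₂ = 0.337.
  1-propanol: x = 0.033, y = 0.191
  toluene: x = 0.120, y = 0.385
  n-decane: x = 0.847, y = 0.423

y_n-decane (drum 2) = 0.423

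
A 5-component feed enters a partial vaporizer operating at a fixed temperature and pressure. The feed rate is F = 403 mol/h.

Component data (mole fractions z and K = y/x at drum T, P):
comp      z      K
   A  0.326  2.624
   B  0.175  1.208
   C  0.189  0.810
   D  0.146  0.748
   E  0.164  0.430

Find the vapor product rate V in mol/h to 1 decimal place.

Material balance + equilibrium reduce to Σ zᵢ(Kᵢ−1)/(1+V/F(Kᵢ−1)) = 0.
Check two-phase: ΣzᵢKᵢ = 1.400 > 1 and Σzᵢ/Kᵢ = 1.079 > 1, so g(0) = 0.400 > 0 and g(1) = -0.079 < 0.
Iterate (Newton) starting at V/F = 0.5:
  V/F = 0.500: g = 0.1126, g' = -0.393 → V/F = 0.787
  V/F = 0.787: g = 0.0061, g' = -0.370 → V/F = 0.803
Converged at V/F = 0.803.
Then V = V/F·F = 0.8032·403 = 323.7 mol/h and L = F − V = 79.3 mol/h.

V = 323.7 mol/h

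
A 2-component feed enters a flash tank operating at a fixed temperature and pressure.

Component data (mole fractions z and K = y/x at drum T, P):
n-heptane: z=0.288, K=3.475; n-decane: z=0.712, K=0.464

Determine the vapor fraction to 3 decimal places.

Rachford–Rice: g(ψ) = Σ zᵢ(Kᵢ−1)/(1+ψ(Kᵢ−1)) = 0.
g(0) = ΣzᵢKᵢ − 1 = 0.331 and g(1) = 1 − Σzᵢ/Kᵢ = -0.617, so a root lies in (0, 1).
Iterate (Newton) starting at ψ = 0.5:
  ψ = 0.500: g = -0.2028, g' = -0.734 → ψ = 0.224
  ψ = 0.224: g = 0.0251, g' = -0.995 → ψ = 0.249
  ψ = 0.249: g = 0.0006, g' = -0.948 → ψ = 0.250
Converged at ψ = 0.250.

ψ = 0.250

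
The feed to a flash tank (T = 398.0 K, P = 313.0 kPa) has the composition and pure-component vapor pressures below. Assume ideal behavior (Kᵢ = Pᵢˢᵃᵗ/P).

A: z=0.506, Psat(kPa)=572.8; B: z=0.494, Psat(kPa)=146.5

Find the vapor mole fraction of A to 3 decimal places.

y_A = 0.715

Raoult's law: Kᵢ = Pᵢˢᵃᵗ/P = Pᵢˢᵃᵗ/313.0.
  K_A = 572.8/313.0 = 1.83003, K_B = 146.5/313.0 = 0.46805
Let β = V/F and solve Σ zᵢ(Kᵢ−1)/(1+β(Kᵢ−1)) = 0.
Check two-phase: ΣzᵢKᵢ = 1.157 > 1 and Σzᵢ/Kᵢ = 1.332 > 1, so g(0) = 0.157 > 0 and g(1) = -0.332 < 0.
Binary case is linear: z₁(K₁−1)(1+β(K₂−1)) + z₂(K₂−1)(1+β(K₁−1)) = 0
⇒ β = [z₁(K₁−1)+z₂(K₂−1)] / [−(K₁−1)(K₂−1)] = 0.1572/0.4415 = 0.356
Compositions from xᵢ = zᵢ/(1+β(Kᵢ−1)), yᵢ = Kᵢxᵢ:
  A: x = 0.391, y = 0.715
  B: x = 0.609, y = 0.285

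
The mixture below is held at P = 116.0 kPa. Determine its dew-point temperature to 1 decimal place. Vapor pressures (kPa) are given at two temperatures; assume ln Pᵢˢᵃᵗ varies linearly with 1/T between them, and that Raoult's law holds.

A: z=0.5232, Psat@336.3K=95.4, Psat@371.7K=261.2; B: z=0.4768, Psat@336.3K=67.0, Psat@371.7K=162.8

Dew-point temperature: Σzᵢ·P/Pᵢˢᵃᵗ(T) = 1. Interpolate ln Pᵢˢᵃᵗ = aᵢ + bᵢ/T.
  T = 336.3 K: ΣzᵢP/Pᵢˢᵃᵗ = 1.4617
  T = 371.7 K: ΣzᵢP/Pᵢˢᵃᵗ = 0.5721
  T = 354.0 K: ΣzᵢP/Pᵢˢᵃᵗ = 0.8929
  T = 345.1 K: ΣzᵢP/Pᵢˢᵃᵗ = 1.1367
  T = 349.6 K: ΣzᵢP/Pᵢˢᵃᵗ = 1.0045
  T = 351.8 K: ΣzᵢP/Pᵢˢᵃᵗ = 0.9467
Interpolating between 349.6 K and 351.8 K gives T ≈ 349.8 K.

T = 349.8 K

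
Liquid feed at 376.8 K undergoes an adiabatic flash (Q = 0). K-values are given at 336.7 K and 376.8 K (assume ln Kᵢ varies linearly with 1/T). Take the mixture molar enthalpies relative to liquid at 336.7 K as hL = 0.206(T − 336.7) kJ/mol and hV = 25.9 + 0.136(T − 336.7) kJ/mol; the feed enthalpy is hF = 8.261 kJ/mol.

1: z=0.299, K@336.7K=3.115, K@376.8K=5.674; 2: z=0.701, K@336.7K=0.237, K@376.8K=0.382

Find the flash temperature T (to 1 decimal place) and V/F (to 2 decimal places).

Adiabatic flash: solve Rachford–Rice at each trial T, then check hF = ψ·hV(T) + (1−ψ)·hL(T).
  T = 336.7 K: K = (3.115, 0.237), RR gives ψ = 0.060, H_out = 1.565 kJ/mol
  T = 376.8 K: K = (5.674, 0.382), RR gives ψ = 0.334, H_out = 15.970 kJ/mol
  T = 356.8 K: K = (4.279, 0.305), RR gives ψ = 0.216, H_out = 9.443 kJ/mol
  T = 346.8 K: K = (3.671, 0.270), RR gives ψ = 0.147, H_out = 5.787 kJ/mol
  T = 351.8 K: K = (3.967, 0.287), RR gives ψ = 0.183, H_out = 7.664 kJ/mol
  T = 354.3 K: K = (4.121, 0.296), RR gives ψ = 0.200, H_out = 8.564 kJ/mol
  T = 353.1 K: K = (4.047, 0.292), RR gives ψ = 0.192, H_out = 8.135 kJ/mol
Linear interpolation between T = 353.1 (H_out = 8.135) and T = 354.3 (H_out = 8.564) on hF = 8.261 gives T ≈ 353.5 K, at which ψ = 0.19.

T = 353.5 K, V/F = 0.19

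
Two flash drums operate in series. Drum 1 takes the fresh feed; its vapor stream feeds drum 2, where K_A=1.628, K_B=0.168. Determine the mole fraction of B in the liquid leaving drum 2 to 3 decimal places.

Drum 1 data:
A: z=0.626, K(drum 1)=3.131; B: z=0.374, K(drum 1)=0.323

Drum 1:
Material balance + equilibrium reduce to Σ zᵢ(Kᵢ−1)/(1+ψ₁(Kᵢ−1)) = 0.
Check two-phase: ΣzᵢKᵢ = 2.081 > 1 and Σzᵢ/Kᵢ = 1.358 > 1, so g(0) = 1.081 > 0 and g(1) = -0.358 < 0.
Binary case is linear: z₁(K₁−1)(1+ψ₁(K₂−1)) + z₂(K₂−1)(1+ψ₁(K₁−1)) = 0
⇒ ψ₁ = [z₁(K₁−1)+z₂(K₂−1)] / [−(K₁−1)(K₂−1)] = 1.0808/1.4427 = 0.749
Drum-1 compositions:
  A: x = 0.241, y = 0.755
  B: x = 0.759, y = 0.245
Drum-2 feed = drum-1 vapor: z₂ = (0.7549, 0.2451).
Drum 2:
Newton–Raphson from ψ₂ = 0.5:
  ψ₂ = 0.500: g = 0.0116, g' = -0.670 → ψ₂ = 0.517
Converged at ψ₂ = 0.517.
  A: x = 0.570, y = 0.928
  B: x = 0.430, y = 0.072

x_B (drum 2) = 0.430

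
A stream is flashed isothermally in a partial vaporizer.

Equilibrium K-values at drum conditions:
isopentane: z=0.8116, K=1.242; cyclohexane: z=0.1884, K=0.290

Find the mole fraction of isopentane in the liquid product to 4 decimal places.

x_isopentane = 0.7458

Rachford–Rice: g(β) = Σ zᵢ(Kᵢ−1)/(1+β(Kᵢ−1)) = 0.
g(0) = ΣzᵢKᵢ − 1 = 0.0626 and g(1) = 1 − Σzᵢ/Kᵢ = -0.3031, so a root lies in (0, 1).
Iterate (Newton) starting at β = 0.5:
  β = 0.5000: g = -0.03218, g' = -0.2661 → β = 0.3791
  β = 0.3791: g = -0.00312, g' = -0.2177 → β = 0.3647
  β = 0.3647: g = -0.00003, g' = -0.2131 → β = 0.3646
Converged at β = 0.3646.
Compositions from xᵢ = zᵢ/(1+β(Kᵢ−1)), yᵢ = Kᵢxᵢ:
  isopentane: x = 0.7458, y = 0.9263
  cyclohexane: x = 0.2542, y = 0.0737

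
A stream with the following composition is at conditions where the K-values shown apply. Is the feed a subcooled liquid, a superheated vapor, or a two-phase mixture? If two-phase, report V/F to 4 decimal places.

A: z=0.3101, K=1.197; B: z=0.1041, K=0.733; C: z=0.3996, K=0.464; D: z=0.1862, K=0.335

subcooled liquid

ΣzᵢKᵢ = 0.6953; Σzᵢ/Kᵢ = 1.8181.
Since ΣzᵢKᵢ < 1 the mixture is below its bubble point — single liquid phase.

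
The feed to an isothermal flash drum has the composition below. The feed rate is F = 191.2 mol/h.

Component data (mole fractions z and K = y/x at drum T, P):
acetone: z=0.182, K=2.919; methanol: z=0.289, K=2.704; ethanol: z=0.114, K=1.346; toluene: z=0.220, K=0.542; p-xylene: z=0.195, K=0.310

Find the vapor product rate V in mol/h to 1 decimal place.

V = 133.0 mol/h

Rachford–Rice: g(β) = Σ zᵢ(Kᵢ−1)/(1+β(Kᵢ−1)) = 0.
Check two-phase: ΣzᵢKᵢ = 1.646 > 1 and Σzᵢ/Kᵢ = 1.289 > 1, so g(0) = 0.646 > 0 and g(1) = -0.289 < 0.
Newton iteration, β⁰ = 0.5:
  β = 0.500: g = 0.1417, g' = -0.723 → β = 0.696
Converged at β = 0.696.
Then V = β·F = 0.6958·191.2 = 133.0 mol/h and L = F − V = 58.2 mol/h.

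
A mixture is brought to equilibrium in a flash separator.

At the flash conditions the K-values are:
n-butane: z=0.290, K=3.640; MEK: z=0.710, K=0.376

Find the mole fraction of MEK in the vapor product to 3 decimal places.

Let ψ = V/F and solve Σ zᵢ(Kᵢ−1)/(1+ψ(Kᵢ−1)) = 0.
g(0) = ΣzᵢKᵢ − 1 = 0.323 and g(1) = 1 − Σzᵢ/Kᵢ = -0.968, so a root lies in (0, 1).
Binary case is linear: z₁(K₁−1)(1+ψ(K₂−1)) + z₂(K₂−1)(1+ψ(K₁−1)) = 0
⇒ ψ = [z₁(K₁−1)+z₂(K₂−1)] / [−(K₁−1)(K₂−1)] = 0.3226/1.6474 = 0.196
Compositions from xᵢ = zᵢ/(1+ψ(Kᵢ−1)), yᵢ = Kᵢxᵢ:
  n-butane: x = 0.191, y = 0.696
  MEK: x = 0.809, y = 0.304

y_MEK = 0.304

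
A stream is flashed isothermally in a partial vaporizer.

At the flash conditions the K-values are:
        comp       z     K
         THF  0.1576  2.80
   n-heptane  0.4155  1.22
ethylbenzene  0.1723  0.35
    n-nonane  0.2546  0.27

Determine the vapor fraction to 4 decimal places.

Material balance + equilibrium reduce to Σ zᵢ(Kᵢ−1)/(1+ψ(Kᵢ−1)) = 0.
Feasibility: ΣzᵢKᵢ = 1.0772, Σzᵢ/Kᵢ = 1.8321 — both > 1, two phases present.
Newton iteration, ψ⁰ = 0.5:
  ψ = 0.5000: g = -0.22695, g' = -0.6540 → ψ = 0.1530
  ψ = 0.1530: g = -0.02273, g' = -0.5944 → ψ = 0.1148
  ψ = 0.1148: g = 0.00040, g' = -0.6165 → ψ = 0.1154
Converged at ψ = 0.1154.

ψ = 0.1154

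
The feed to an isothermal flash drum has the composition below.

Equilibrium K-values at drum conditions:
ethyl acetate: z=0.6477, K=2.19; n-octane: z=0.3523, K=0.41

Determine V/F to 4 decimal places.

Newton–Raphson from V/F = 0.59:
  V/F = 0.5900: g = 0.13398, g' = -0.6052 → V/F = 0.8114
  V/F = 0.8114: g = -0.00661, g' = -0.6887 → V/F = 0.8018
  V/F = 0.8018: g = -0.00003, g' = -0.6819 → V/F = 0.8017
Converged at V/F = 0.8017.

V/F = 0.8017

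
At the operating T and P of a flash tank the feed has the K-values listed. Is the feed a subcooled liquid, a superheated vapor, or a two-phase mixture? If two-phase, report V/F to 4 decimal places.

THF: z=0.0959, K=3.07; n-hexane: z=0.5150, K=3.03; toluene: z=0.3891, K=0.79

superheated vapor

ΣzᵢKᵢ = 2.1623; Σzᵢ/Kᵢ = 0.6937.
Since Σzᵢ/Kᵢ < 1 the mixture is above its dew point — single vapor phase.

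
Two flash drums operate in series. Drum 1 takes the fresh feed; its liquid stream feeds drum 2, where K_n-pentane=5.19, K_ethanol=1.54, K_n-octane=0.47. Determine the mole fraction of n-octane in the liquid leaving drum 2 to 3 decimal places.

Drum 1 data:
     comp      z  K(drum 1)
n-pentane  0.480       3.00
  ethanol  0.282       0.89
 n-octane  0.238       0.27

Drum 1:
Material balance + equilibrium reduce to Σ zᵢ(Kᵢ−1)/(1+ψ₁(Kᵢ−1)) = 0.
Feasibility: ΣzᵢKᵢ = 1.755, Σzᵢ/Kᵢ = 1.358 — both > 1, two phases present.
Iterate (Newton) starting at ψ₁ = 0.32:
  ψ₁ = 0.320: g = 0.3265, g' = -0.933 → ψ₁ = 0.670
  ψ₁ = 0.670: g = 0.0369, g' = -0.840 → ψ₁ = 0.714
  ψ₁ = 0.714: g = -0.0009, g' = -0.883 → ψ₁ = 0.713
Converged at ψ₁ = 0.713.
Drum-1 compositions:
  n-pentane: x = 0.198, y = 0.594
  ethanol: x = 0.306, y = 0.272
  n-octane: x = 0.496, y = 0.134
Drum-2 feed = drum-1 liquid: z₂ = (0.1979, 0.3060, 0.4961).
Drum 2:
Rachford–Rice: g(ψ₂) = Σ zᵢ(Kᵢ−1)/(1+ψ₂(Kᵢ−1)) = 0.
Check two-phase: ΣzᵢKᵢ = 1.732 > 1 and Σzᵢ/Kᵢ = 1.292 > 1, so g(0) = 0.732 > 0 and g(1) = -0.292 < 0.
Iterate (Newton) starting at ψ₂ = 0.5:
  ψ₂ = 0.500: g = 0.0403, g' = -0.676 → ψ₂ = 0.560
  ψ₂ = 0.560: g = 0.0010, g' = -0.645 → ψ₂ = 0.561
Converged at ψ₂ = 0.561.
  n-pentane: x = 0.059, y = 0.306
  ethanol: x = 0.235, y = 0.362
  n-octane: x = 0.706, y = 0.332

x_n-octane (drum 2) = 0.706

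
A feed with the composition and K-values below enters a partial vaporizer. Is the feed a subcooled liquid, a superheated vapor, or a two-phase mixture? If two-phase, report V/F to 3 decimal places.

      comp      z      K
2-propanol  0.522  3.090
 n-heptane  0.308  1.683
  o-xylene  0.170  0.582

superheated vapor

ΣzᵢKᵢ = 2.230; Σzᵢ/Kᵢ = 0.644.
Since Σzᵢ/Kᵢ < 1 the mixture is above its dew point — single vapor phase.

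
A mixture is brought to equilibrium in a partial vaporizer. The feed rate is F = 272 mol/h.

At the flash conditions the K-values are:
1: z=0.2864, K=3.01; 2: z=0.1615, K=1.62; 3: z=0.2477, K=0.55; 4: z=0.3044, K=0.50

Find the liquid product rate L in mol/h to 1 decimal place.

Newton–Raphson from β = 0.69:
  β = 0.6900: g = -0.08272, g' = -0.5164 → β = 0.5298
  β = 0.5298: g = 0.00074, g' = -0.5339 → β = 0.5312
Converged at β = 0.5312.
Then V = β·F = 0.5312·272 = 144.5 mol/h and L = F − V = 127.5 mol/h.

L = 127.5 mol/h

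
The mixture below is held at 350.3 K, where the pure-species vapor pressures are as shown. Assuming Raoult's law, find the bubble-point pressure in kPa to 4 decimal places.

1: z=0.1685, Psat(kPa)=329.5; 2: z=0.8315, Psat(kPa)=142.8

Pbub = 174.2590 kPa

At the bubble point ψ → 0, so ΣzᵢKᵢ = 1 with Kᵢ = Pᵢˢᵃᵗ/P ⇒ P = ΣzᵢPᵢˢᵃᵗ.
P = 0.1685·329.5 + 0.8315·142.8 = 174.2590 kPa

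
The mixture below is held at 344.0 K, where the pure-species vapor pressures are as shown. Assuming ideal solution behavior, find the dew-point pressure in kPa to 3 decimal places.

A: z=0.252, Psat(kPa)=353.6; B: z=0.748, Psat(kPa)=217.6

Pdew = 240.954 kPa

At the dew point ψ → 1, so Σzᵢ/Kᵢ = 1 with Kᵢ = Pᵢˢᵃᵗ/P ⇒ 1/P = Σzᵢ/Pᵢˢᵃᵗ.
1/P = 0.252/353.6 + 0.748/217.6 = 0.004150 ⇒ P = 240.954 kPa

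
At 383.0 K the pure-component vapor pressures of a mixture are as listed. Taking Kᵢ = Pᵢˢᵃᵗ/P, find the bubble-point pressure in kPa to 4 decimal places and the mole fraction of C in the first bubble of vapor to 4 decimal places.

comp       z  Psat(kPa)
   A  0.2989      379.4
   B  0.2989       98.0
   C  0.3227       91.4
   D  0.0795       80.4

At the bubble point ψ → 0, so ΣzᵢKᵢ = 1 with Kᵢ = Pᵢˢᵃᵗ/P ⇒ P = ΣzᵢPᵢˢᵃᵗ.
P = 0.2989·379.4 + 0.2989·98.0 + 0.3227·91.4 + 0.0795·80.4 = 178.5814 kPa
yᵢ = zᵢPᵢˢᵃᵗ/P ⇒ y_C = 0.3227·91.4/178.5814 = 0.1652

Pbub = 178.5814 kPa, y_C = 0.1652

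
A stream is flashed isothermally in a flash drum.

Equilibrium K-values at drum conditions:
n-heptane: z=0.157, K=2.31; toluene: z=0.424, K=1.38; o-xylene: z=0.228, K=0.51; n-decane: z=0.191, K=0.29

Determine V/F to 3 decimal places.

Rachford–Rice: g(V/F) = Σ zᵢ(Kᵢ−1)/(1+V/F(Kᵢ−1)) = 0.
g(0) = ΣzᵢKᵢ − 1 = 0.119 and g(1) = 1 − Σzᵢ/Kᵢ = -0.481, so a root lies in (0, 1).
Newton iteration, V/F⁰ = 0.5:
  V/F = 0.500: g = -0.0986, g' = -0.469 → V/F = 0.290
  V/F = 0.290: g = -0.0068, g' = -0.418 → V/F = 0.274
Converged at V/F = 0.274.

V/F = 0.274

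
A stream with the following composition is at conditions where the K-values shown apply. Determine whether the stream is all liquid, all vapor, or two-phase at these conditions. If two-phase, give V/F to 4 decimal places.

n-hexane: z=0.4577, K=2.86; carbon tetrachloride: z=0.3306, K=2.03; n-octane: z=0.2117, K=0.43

all vapor

ΣzᵢKᵢ = 2.0712; Σzᵢ/Kᵢ = 0.8152.
Since Σzᵢ/Kᵢ < 1 the mixture is above its dew point — single vapor phase.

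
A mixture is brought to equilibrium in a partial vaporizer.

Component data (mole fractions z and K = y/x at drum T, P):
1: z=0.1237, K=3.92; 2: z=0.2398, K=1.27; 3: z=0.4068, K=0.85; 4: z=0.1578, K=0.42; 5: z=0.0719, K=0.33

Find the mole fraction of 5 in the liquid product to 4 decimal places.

Material balance + equilibrium reduce to Σ zᵢ(Kᵢ−1)/(1+V/F(Kᵢ−1)) = 0.
Check two-phase: ΣzᵢKᵢ = 1.2252 > 1 and Σzᵢ/Kᵢ = 1.2926 > 1, so g(0) = 0.2252 > 0 and g(1) = -0.2926 < 0.
Newton–Raphson from V/F = 0.5:
  V/F = 0.5000: g = -0.06344, g' = -0.3768 → V/F = 0.3317
  V/F = 0.3317: g = 0.00345, g' = -0.4318 → V/F = 0.3396
  V/F = 0.3396: g = 0.00002, g' = -0.4271 → V/F = 0.3397
Converged at V/F = 0.3397.
Compositions from xᵢ = zᵢ/(1+V/F(Kᵢ−1)), yᵢ = Kᵢxᵢ:
  1: x = 0.0621, y = 0.2434
  2: x = 0.2197, y = 0.2790
  3: x = 0.4286, y = 0.3643
  4: x = 0.1965, y = 0.0825
  5: x = 0.0931, y = 0.0307

x_5 = 0.0931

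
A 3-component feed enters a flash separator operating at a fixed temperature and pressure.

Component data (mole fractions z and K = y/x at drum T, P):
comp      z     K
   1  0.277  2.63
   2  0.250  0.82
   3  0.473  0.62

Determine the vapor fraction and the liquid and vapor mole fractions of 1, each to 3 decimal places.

ψ = 0.435, x_1 = 0.162, y_1 = 0.426

Rachford–Rice: g(ψ) = Σ zᵢ(Kᵢ−1)/(1+ψ(Kᵢ−1)) = 0.
Feasibility: ΣzᵢKᵢ = 1.227, Σzᵢ/Kᵢ = 1.173 — both > 1, two phases present.
Iterate (Newton) starting at ψ = 0.5:
  ψ = 0.500: g = -0.0226, g' = -0.337 → ψ = 0.433
  ψ = 0.433: g = 0.0007, g' = -0.360 → ψ = 0.435
Converged at ψ = 0.435.
Compositions from xᵢ = zᵢ/(1+ψ(Kᵢ−1)), yᵢ = Kᵢxᵢ:
  1: x = 0.162, y = 0.426
  2: x = 0.271, y = 0.222
  3: x = 0.567, y = 0.351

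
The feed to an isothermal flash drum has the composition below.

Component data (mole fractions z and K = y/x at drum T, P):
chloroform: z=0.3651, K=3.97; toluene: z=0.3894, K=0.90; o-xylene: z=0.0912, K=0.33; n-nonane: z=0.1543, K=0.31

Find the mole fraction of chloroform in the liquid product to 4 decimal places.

x_chloroform = 0.1202

Material balance + equilibrium reduce to Σ zᵢ(Kᵢ−1)/(1+V/F(Kᵢ−1)) = 0.
g(0) = ΣzᵢKᵢ − 1 = 0.8778 and g(1) = 1 − Σzᵢ/Kᵢ = -0.2987, so a root lies in (0, 1).
Newton iteration, V/F⁰ = 0.5:
  V/F = 0.5000: g = 0.14094, g' = -0.7896 → V/F = 0.6785
  V/F = 0.6785: g = 0.00565, g' = -0.7561 → V/F = 0.6860
  V/F = 0.6860: g = -0.00001, g' = -0.7586 → V/F = 0.6859
Converged at V/F = 0.6859.
Compositions from xᵢ = zᵢ/(1+V/F(Kᵢ−1)), yᵢ = Kᵢxᵢ:
  chloroform: x = 0.1202, y = 0.4772
  toluene: x = 0.4181, y = 0.3763
  o-xylene: x = 0.1688, y = 0.0557
  n-nonane: x = 0.2930, y = 0.0908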